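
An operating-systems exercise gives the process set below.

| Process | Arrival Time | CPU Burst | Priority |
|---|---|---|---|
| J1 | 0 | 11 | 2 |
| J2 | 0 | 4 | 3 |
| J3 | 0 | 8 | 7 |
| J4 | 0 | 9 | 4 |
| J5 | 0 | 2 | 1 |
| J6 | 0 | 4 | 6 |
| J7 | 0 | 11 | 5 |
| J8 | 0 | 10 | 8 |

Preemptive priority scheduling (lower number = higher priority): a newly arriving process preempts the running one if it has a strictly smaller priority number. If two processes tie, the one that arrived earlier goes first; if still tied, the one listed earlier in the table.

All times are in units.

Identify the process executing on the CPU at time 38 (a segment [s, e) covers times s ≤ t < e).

Schedule: | J5 0-2 | J1 2-13 | J2 13-17 | J4 17-26 | J7 26-37 | J6 37-41 | J3 41-49 | J8 49-59 |
Completion: J1=13  J2=17  J3=49  J4=26  J5=2  J6=41  J7=37  J8=59

J6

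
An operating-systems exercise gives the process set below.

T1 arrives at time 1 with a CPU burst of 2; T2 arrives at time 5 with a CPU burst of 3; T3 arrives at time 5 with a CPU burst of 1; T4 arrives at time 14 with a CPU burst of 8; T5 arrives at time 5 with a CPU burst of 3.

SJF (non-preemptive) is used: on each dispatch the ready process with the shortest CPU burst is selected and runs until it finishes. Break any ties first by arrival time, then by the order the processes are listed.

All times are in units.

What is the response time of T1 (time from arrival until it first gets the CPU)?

Gantt: | idle 0-1 | T1 1-3 | idle 3-5 | T3 5-6 | T2 6-9 | T5 9-12 | idle 12-14 | T4 14-22 |
Completion: T1=3  T2=9  T3=6  T4=22  T5=12
Turnaround (C−A): T1=2  T2=4  T3=1  T4=8  T5=7
Response(T1) = first start − arrival = 1 − 1 = 0

0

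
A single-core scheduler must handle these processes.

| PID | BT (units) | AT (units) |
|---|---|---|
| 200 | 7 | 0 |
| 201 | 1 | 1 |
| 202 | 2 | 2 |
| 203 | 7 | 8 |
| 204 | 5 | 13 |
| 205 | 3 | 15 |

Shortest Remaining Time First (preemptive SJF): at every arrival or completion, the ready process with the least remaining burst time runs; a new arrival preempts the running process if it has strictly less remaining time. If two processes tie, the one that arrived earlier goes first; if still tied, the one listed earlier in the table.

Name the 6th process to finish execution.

Schedule: | 200 0-1 | 201 1-2 | 202 2-4 | 200 4-10 | 203 10-17 | 205 17-20 | 204 20-25 |
Completion: 200=10  201=2  202=4  203=17  204=25  205=20
Turnaround (C−A): 200=10  201=1  202=2  203=9  204=12  205=5
Finish order: 201 → 202 → 200 → 203 → 205 → 204

204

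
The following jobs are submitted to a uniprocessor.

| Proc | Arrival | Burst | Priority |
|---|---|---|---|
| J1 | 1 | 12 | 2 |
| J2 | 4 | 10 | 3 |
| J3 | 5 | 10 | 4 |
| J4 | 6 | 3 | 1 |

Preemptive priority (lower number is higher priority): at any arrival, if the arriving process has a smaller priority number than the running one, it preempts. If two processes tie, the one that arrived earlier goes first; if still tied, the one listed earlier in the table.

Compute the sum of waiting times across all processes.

36

Schedule: | idle 0-1 | J1 1-6 | J4 6-9 | J1 9-16 | J2 16-26 | J3 26-36 |
Completion: J1=16  J2=26  J3=36  J4=9
Turnaround (C−A): J1=15  J2=22  J3=31  J4=3
Waiting = turnaround − burst: J1=3, J2=12, J3=21, J4=0
Total waiting = 3 + 12 + 21 + 0 = 36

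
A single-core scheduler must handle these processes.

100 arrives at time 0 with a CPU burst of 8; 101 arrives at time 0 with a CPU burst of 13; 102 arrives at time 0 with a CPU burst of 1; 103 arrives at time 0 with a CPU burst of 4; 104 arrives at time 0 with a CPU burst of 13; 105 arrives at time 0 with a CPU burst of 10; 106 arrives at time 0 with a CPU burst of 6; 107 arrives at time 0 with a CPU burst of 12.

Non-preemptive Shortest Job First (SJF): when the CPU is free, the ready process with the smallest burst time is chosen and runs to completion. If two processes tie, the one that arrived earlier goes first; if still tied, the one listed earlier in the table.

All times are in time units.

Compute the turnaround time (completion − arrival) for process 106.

11

Gantt: | 102 0-1 | 103 1-5 | 106 5-11 | 100 11-19 | 105 19-29 | 107 29-41 | 101 41-54 | 104 54-67 |
Completion: 100=19  101=54  102=1  103=5  104=67  105=29  106=11  107=41
Turnaround (C−A): 100=19  101=54  102=1  103=5  104=67  105=29  106=11  107=41
Turnaround(106) = completion − arrival = 11 − 0 = 11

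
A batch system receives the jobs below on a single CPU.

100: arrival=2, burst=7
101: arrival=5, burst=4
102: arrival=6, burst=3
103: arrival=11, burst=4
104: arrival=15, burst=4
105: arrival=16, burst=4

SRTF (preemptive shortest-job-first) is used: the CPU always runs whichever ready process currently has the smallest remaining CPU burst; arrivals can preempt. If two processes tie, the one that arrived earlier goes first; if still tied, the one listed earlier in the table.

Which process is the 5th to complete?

104

Timeline: | idle 0-2 | 100 2-9 | 102 9-12 | 101 12-16 | 103 16-20 | 104 20-24 | 105 24-28 |
Completion: 100=9  101=16  102=12  103=20  104=24  105=28
Finish order: 100 → 102 → 101 → 103 → 104 → 105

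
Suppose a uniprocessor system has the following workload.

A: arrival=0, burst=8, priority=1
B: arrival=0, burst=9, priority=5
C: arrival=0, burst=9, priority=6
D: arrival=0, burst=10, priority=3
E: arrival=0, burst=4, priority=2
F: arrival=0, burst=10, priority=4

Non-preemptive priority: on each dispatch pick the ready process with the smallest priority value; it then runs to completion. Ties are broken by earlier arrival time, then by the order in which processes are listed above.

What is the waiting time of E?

Gantt: | A 0-8 | E 8-12 | D 12-22 | F 22-32 | B 32-41 | C 41-50 |
Completion: A=8  B=41  C=50  D=22  E=12  F=32
Turnaround (C−A): A=8  B=41  C=50  D=22  E=12  F=32
Waiting(E) = turnaround − burst = 12 − 4 = 8

8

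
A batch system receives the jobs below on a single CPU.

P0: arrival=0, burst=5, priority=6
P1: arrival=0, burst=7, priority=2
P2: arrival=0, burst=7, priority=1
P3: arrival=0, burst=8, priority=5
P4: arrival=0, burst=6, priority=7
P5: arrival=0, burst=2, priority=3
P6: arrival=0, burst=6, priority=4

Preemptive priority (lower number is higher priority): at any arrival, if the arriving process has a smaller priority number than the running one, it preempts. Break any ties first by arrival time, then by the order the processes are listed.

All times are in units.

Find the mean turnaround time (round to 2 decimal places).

Schedule: | P2 0-7 | P1 7-14 | P5 14-16 | P6 16-22 | P3 22-30 | P0 30-35 | P4 35-41 |
Completion: P0=35  P1=14  P2=7  P3=30  P4=41  P5=16  P6=22
Turnaround (C−A): P0=35  P1=14  P2=7  P3=30  P4=41  P5=16  P6=22
Turnaround times: P0=35, P1=14, P2=7, P3=30, P4=41, P5=16, P6=22
Average turnaround = (35+14+7+30+41+16+22) / 7 = 165/7 = 23.57

23.57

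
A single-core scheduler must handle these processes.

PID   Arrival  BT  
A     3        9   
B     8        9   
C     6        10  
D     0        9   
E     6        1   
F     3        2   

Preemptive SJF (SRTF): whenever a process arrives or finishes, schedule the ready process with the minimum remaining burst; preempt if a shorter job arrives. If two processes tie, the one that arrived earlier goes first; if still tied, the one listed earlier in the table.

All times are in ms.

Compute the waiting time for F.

0

Schedule: | D 0-3 | F 3-5 | D 5-6 | E 6-7 | D 7-12 | A 12-21 | B 21-30 | C 30-40 |
Completion: A=21  B=30  C=40  D=12  E=7  F=5
Turnaround (C−A): A=18  B=22  C=34  D=12  E=1  F=2
Waiting(F) = turnaround − burst = 2 − 2 = 0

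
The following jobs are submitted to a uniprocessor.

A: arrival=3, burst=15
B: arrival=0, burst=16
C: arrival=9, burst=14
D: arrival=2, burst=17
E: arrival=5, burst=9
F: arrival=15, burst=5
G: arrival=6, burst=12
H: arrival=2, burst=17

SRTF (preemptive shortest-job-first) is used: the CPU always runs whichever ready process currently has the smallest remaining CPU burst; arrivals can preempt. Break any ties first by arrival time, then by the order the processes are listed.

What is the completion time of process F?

Gantt: | B 0-5 | E 5-14 | B 14-15 | F 15-20 | B 20-30 | G 30-42 | C 42-56 | A 56-71 | D 71-88 | H 88-105 |
Completion: A=71  B=30  C=56  D=88  E=14  F=20  G=42  H=105
Turnaround (C−A): A=68  B=30  C=47  D=86  E=9  F=5  G=36  H=103

20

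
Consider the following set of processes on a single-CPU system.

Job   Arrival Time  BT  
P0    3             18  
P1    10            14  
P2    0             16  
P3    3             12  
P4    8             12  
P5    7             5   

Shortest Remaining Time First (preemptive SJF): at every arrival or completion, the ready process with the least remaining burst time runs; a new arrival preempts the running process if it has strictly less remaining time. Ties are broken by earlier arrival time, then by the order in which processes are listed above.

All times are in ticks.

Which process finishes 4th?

Gantt: | P2 0-3 | P3 3-7 | P5 7-12 | P3 12-20 | P4 20-32 | P2 32-45 | P1 45-59 | P0 59-77 |
Completion: P0=77  P1=59  P2=45  P3=20  P4=32  P5=12
Turnaround (C−A): P0=74  P1=49  P2=45  P3=17  P4=24  P5=5
Finish order: P5 → P3 → P4 → P2 → P1 → P0

P2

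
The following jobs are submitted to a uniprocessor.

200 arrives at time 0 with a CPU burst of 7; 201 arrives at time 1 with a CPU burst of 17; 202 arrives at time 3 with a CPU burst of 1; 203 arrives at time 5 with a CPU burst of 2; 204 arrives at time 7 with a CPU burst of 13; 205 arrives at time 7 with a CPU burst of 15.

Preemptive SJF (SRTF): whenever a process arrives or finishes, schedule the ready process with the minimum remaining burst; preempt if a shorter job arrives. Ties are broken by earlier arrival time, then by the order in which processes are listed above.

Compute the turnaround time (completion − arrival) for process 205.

Timeline: | 200 0-3 | 202 3-4 | 200 4-5 | 203 5-7 | 200 7-10 | 204 10-23 | 205 23-38 | 201 38-55 |
Completion: 200=10  201=55  202=4  203=7  204=23  205=38
Turnaround(205) = completion − arrival = 38 − 7 = 31

31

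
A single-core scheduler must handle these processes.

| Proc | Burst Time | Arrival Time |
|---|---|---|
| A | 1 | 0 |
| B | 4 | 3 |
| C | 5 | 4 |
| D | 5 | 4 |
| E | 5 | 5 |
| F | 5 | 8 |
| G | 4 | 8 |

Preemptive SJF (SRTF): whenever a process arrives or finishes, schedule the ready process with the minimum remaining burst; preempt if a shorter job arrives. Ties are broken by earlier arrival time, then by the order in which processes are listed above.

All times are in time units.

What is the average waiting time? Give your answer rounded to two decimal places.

7.57

Gantt: | A 0-1 | idle 1-3 | B 3-7 | C 7-12 | G 12-16 | D 16-21 | E 21-26 | F 26-31 |
Completion: A=1  B=7  C=12  D=21  E=26  F=31  G=16
Turnaround (C−A): A=1  B=4  C=8  D=17  E=21  F=23  G=8
Waiting times: A=0, B=0, C=3, D=12, E=16, F=18, G=4
Average waiting = (0+0+3+12+16+18+4) / 7 = 53/7 = 7.57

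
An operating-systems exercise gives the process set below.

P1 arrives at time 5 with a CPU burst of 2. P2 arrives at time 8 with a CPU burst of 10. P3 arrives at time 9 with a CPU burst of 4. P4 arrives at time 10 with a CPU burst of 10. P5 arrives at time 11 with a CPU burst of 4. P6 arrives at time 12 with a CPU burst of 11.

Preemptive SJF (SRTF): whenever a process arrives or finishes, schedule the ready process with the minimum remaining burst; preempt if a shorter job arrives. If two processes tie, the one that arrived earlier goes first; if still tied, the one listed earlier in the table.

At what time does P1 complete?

7

Gantt: | idle 0-5 | P1 5-7 | idle 7-8 | P2 8-9 | P3 9-13 | P5 13-17 | P2 17-26 | P4 26-36 | P6 36-47 |
Completion: P1=7  P2=26  P3=13  P4=36  P5=17  P6=47
Turnaround (C−A): P1=2  P2=18  P3=4  P4=26  P5=6  P6=35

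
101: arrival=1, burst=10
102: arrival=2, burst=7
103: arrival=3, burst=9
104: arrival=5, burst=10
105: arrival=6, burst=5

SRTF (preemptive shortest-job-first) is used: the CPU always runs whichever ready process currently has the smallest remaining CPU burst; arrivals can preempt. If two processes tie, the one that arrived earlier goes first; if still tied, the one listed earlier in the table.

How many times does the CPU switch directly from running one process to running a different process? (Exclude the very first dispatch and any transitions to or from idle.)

5

Schedule: | idle 0-1 | 101 1-2 | 102 2-9 | 105 9-14 | 101 14-23 | 103 23-32 | 104 32-42 |
Completion: 101=23  102=9  103=32  104=42  105=14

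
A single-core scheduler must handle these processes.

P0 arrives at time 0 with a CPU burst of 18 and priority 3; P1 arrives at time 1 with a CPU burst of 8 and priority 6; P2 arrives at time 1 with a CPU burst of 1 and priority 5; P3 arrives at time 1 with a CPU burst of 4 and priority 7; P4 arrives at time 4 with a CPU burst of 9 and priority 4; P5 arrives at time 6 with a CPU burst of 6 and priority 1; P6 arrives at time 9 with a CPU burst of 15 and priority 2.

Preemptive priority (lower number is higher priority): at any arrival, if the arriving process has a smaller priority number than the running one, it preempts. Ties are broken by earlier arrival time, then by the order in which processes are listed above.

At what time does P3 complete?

61

Schedule: | P0 0-6 | P5 6-12 | P6 12-27 | P0 27-39 | P4 39-48 | P2 48-49 | P1 49-57 | P3 57-61 |
Completion: P0=39  P1=57  P2=49  P3=61  P4=48  P5=12  P6=27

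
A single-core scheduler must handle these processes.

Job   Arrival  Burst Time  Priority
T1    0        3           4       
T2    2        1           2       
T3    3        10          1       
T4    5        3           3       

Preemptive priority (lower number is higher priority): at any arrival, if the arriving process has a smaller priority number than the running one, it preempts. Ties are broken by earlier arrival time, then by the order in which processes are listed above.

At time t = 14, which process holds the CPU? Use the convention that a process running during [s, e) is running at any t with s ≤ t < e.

Gantt: | T1 0-2 | T2 2-3 | T3 3-13 | T4 13-16 | T1 16-17 |
Completion: T1=17  T2=3  T3=13  T4=16
Turnaround (C−A): T1=17  T2=1  T3=10  T4=11

T4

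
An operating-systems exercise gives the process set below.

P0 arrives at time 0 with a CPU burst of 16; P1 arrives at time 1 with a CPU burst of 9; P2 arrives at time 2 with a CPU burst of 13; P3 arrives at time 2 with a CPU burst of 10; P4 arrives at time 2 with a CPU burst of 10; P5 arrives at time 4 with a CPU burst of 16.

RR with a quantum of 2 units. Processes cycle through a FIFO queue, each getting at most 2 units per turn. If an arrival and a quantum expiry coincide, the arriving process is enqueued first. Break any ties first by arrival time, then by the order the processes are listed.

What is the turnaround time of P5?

70

Timeline: | P0 0-2 | P1 2-4 | P2 4-6 | P3 6-8 | P4 8-10 | P0 10-12 | P5 12-14 | P1 14-16 | P2 16-18 | P3 18-20 | P4 20-22 | P0 22-24 | P5 24-26 | P1 26-28 | P2 28-30 | P3 30-32 | P4 32-34 | P0 34-36 | P5 36-38 | P1 38-40 | P2 40-42 | P3 42-44 | P4 44-46 | P0 46-48 | P5 48-50 | P1 50-51 | P2 51-53 | P3 53-55 | P4 55-57 | P0 57-59 | P5 59-61 | P2 61-63 | P0 63-65 | P5 65-67 | P2 67-68 | P0 68-70 | P5 70-74 |
Completion: P0=70  P1=51  P2=68  P3=55  P4=57  P5=74
Turnaround (C−A): P0=70  P1=50  P2=66  P3=53  P4=55  P5=70
Turnaround(P5) = completion − arrival = 74 − 4 = 70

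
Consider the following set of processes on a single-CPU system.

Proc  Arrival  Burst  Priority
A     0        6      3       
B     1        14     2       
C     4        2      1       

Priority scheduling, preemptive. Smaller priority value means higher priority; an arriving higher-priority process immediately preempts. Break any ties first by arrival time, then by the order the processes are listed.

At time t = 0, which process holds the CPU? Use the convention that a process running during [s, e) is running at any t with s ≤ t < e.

A

Timeline: | A 0-1 | B 1-4 | C 4-6 | B 6-17 | A 17-22 |
Completion: A=22  B=17  C=6
Turnaround (C−A): A=22  B=16  C=2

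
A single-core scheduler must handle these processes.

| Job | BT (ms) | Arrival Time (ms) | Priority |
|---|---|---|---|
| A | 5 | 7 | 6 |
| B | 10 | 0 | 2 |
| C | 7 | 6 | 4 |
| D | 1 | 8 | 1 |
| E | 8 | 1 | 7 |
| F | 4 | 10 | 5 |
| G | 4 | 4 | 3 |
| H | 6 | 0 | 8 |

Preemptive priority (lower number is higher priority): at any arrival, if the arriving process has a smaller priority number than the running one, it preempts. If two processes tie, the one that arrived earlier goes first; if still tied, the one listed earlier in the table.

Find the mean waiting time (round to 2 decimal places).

14.63

Schedule: | B 0-8 | D 8-9 | B 9-11 | G 11-15 | C 15-22 | F 22-26 | A 26-31 | E 31-39 | H 39-45 |
Completion: A=31  B=11  C=22  D=9  E=39  F=26  G=15  H=45
Turnaround (C−A): A=24  B=11  C=16  D=1  E=38  F=16  G=11  H=45
Waiting times: A=19, B=1, C=9, D=0, E=30, F=12, G=7, H=39
Average waiting = (19+1+9+0+30+12+7+39) / 8 = 117/8 = 14.63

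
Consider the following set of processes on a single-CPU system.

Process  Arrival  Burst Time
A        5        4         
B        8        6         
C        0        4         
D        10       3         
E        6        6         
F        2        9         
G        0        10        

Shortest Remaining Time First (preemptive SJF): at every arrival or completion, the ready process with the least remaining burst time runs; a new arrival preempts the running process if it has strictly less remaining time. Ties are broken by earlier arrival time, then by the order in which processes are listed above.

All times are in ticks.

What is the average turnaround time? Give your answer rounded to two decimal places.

Schedule: | C 0-4 | F 4-5 | A 5-9 | E 9-10 | D 10-13 | E 13-18 | B 18-24 | F 24-32 | G 32-42 |
Completion: A=9  B=24  C=4  D=13  E=18  F=32  G=42
Turnaround (C−A): A=4  B=16  C=4  D=3  E=12  F=30  G=42
Turnaround times: A=4, B=16, C=4, D=3, E=12, F=30, G=42
Average turnaround = (4+16+4+3+12+30+42) / 7 = 111/7 = 15.86

15.86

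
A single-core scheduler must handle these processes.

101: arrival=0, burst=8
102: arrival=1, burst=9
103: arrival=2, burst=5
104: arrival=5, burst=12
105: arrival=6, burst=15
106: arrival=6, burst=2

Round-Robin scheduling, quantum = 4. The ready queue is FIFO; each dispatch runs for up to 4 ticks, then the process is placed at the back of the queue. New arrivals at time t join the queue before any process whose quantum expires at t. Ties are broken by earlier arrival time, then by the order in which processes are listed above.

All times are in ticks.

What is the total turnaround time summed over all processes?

Timeline: | 101 0-4 | 102 4-8 | 103 8-12 | 101 12-16 | 104 16-20 | 105 20-24 | 106 24-26 | 102 26-30 | 103 30-31 | 104 31-35 | 105 35-39 | 102 39-40 | 104 40-44 | 105 44-51 |
Completion: 101=16  102=40  103=31  104=44  105=51  106=26
Turnaround (C−A): 101=16  102=39  103=29  104=39  105=45  106=20
Turnaround = completion − arrival: 101=16, 102=39, 103=29, 104=39, 105=45, 106=20
Total turnaround = 16 + 39 + 29 + 39 + 45 + 20 = 188

188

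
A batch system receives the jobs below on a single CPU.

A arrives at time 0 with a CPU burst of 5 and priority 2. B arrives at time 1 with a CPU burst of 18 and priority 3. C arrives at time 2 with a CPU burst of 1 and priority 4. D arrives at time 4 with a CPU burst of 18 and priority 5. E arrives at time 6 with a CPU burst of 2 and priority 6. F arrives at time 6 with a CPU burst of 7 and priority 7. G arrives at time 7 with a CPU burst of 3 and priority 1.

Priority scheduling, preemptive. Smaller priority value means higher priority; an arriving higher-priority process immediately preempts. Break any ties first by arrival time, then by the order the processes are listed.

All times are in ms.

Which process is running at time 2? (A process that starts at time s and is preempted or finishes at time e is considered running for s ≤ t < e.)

A

Gantt: | A 0-5 | B 5-7 | G 7-10 | B 10-26 | C 26-27 | D 27-45 | E 45-47 | F 47-54 |
Completion: A=5  B=26  C=27  D=45  E=47  F=54  G=10
Turnaround (C−A): A=5  B=25  C=25  D=41  E=41  F=48  G=3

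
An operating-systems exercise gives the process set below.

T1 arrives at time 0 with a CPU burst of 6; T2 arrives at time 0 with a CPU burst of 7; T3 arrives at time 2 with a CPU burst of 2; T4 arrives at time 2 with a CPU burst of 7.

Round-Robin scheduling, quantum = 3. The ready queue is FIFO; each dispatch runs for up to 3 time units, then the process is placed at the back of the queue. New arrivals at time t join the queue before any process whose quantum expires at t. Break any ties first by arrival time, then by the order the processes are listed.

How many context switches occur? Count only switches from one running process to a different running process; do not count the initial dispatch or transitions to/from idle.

8

Timeline: | T1 0-3 | T2 3-6 | T3 6-8 | T4 8-11 | T1 11-14 | T2 14-17 | T4 17-20 | T2 20-21 | T4 21-22 |
Completion: T1=14  T2=21  T3=8  T4=22
Turnaround (C−A): T1=14  T2=21  T3=6  T4=20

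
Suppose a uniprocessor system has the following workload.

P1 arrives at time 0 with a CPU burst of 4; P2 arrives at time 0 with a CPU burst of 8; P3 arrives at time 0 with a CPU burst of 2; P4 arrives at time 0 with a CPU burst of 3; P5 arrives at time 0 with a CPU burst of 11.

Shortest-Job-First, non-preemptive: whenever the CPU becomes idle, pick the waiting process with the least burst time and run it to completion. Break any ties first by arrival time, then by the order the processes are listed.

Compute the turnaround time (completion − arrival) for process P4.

Gantt: | P3 0-2 | P4 2-5 | P1 5-9 | P2 9-17 | P5 17-28 |
Completion: P1=9  P2=17  P3=2  P4=5  P5=28
Turnaround(P4) = completion − arrival = 5 − 0 = 5

5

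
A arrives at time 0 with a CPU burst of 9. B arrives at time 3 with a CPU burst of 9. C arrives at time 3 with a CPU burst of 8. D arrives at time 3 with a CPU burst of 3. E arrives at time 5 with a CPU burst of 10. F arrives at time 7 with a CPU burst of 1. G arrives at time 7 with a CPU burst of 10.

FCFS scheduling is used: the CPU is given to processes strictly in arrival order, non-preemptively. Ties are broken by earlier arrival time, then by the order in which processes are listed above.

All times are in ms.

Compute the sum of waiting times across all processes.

133

Schedule: | A 0-9 | B 9-18 | C 18-26 | D 26-29 | E 29-39 | F 39-40 | G 40-50 |
Completion: A=9  B=18  C=26  D=29  E=39  F=40  G=50
Waiting = turnaround − burst: A=0, B=6, C=15, D=23, E=24, F=32, G=33
Total waiting = 0 + 6 + 15 + 23 + 24 + 32 + 33 = 133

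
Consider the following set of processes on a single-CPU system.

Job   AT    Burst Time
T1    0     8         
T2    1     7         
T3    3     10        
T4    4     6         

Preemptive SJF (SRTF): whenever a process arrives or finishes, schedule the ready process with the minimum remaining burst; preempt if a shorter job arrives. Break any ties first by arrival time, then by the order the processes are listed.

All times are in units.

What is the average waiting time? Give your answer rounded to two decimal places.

8.75

Gantt: | T1 0-8 | T4 8-14 | T2 14-21 | T3 21-31 |
Completion: T1=8  T2=21  T3=31  T4=14
Turnaround (C−A): T1=8  T2=20  T3=28  T4=10
Waiting times: T1=0, T2=13, T3=18, T4=4
Average waiting = (0+13+18+4) / 4 = 35/4 = 8.75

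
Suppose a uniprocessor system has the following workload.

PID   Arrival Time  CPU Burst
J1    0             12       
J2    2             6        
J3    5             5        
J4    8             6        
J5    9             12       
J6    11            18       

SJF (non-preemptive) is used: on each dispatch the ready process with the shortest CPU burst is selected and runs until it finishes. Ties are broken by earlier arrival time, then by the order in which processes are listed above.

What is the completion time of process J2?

23

Schedule: | J1 0-12 | J3 12-17 | J2 17-23 | J4 23-29 | J5 29-41 | J6 41-59 |
Completion: J1=12  J2=23  J3=17  J4=29  J5=41  J6=59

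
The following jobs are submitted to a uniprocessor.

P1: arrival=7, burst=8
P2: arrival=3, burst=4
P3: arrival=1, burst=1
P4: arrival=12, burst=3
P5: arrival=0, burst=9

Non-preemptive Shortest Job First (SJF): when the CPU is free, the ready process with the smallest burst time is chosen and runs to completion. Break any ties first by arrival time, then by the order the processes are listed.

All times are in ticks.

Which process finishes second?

Timeline: | P5 0-9 | P3 9-10 | P2 10-14 | P4 14-17 | P1 17-25 |
Completion: P1=25  P2=14  P3=10  P4=17  P5=9
Turnaround (C−A): P1=18  P2=11  P3=9  P4=5  P5=9
Finish order: P5 → P3 → P2 → P4 → P1

P3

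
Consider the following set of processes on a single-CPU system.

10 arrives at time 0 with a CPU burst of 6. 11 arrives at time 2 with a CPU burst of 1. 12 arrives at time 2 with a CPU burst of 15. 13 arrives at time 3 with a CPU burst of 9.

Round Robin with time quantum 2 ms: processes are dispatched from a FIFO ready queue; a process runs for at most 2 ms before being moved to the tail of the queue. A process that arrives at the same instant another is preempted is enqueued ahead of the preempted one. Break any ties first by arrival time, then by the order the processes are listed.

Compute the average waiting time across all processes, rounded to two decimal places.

8.75

Timeline: | 10 0-2 | 11 2-3 | 12 3-5 | 10 5-7 | 13 7-9 | 12 9-11 | 10 11-13 | 13 13-15 | 12 15-17 | 13 17-19 | 12 19-21 | 13 21-23 | 12 23-25 | 13 25-26 | 12 26-31 |
Completion: 10=13  11=3  12=31  13=26
Turnaround (C−A): 10=13  11=1  12=29  13=23
Waiting times: 10=7, 11=0, 12=14, 13=14
Average waiting = (7+0+14+14) / 4 = 35/4 = 8.75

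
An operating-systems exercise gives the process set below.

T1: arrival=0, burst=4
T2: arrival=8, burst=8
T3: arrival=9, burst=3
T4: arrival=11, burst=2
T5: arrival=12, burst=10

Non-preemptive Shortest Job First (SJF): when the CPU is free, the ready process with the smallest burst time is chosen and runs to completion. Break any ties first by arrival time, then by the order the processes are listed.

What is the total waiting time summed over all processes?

Schedule: | T1 0-4 | idle 4-8 | T2 8-16 | T4 16-18 | T3 18-21 | T5 21-31 |
Completion: T1=4  T2=16  T3=21  T4=18  T5=31
Turnaround (C−A): T1=4  T2=8  T3=12  T4=7  T5=19
Waiting = turnaround − burst: T1=0, T2=0, T3=9, T4=5, T5=9
Total waiting = 0 + 0 + 9 + 5 + 9 = 23

23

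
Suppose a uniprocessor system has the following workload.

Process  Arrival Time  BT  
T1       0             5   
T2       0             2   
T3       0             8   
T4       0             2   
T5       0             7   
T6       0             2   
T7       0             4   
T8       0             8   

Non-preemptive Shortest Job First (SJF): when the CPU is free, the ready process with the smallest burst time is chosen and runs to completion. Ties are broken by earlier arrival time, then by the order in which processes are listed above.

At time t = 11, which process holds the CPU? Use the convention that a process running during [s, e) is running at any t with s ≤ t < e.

Gantt: | T2 0-2 | T4 2-4 | T6 4-6 | T7 6-10 | T1 10-15 | T5 15-22 | T3 22-30 | T8 30-38 |
Completion: T1=15  T2=2  T3=30  T4=4  T5=22  T6=6  T7=10  T8=38

T1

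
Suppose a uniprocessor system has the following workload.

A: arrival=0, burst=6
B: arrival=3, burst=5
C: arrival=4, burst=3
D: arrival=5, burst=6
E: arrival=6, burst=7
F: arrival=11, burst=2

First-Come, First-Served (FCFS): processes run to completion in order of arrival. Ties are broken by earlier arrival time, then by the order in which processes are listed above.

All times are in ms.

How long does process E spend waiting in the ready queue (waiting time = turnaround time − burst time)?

Schedule: | A 0-6 | B 6-11 | C 11-14 | D 14-20 | E 20-27 | F 27-29 |
Completion: A=6  B=11  C=14  D=20  E=27  F=29
Waiting(E) = turnaround − burst = 21 − 7 = 14

14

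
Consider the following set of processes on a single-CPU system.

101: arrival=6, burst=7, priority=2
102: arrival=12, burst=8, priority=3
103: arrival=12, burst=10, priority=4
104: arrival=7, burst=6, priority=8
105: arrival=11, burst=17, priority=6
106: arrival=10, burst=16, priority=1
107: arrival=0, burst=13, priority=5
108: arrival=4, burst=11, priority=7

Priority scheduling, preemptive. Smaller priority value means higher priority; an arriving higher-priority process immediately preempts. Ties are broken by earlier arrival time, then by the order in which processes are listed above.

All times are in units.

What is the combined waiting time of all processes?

284

Schedule: | 107 0-6 | 101 6-10 | 106 10-26 | 101 26-29 | 102 29-37 | 103 37-47 | 107 47-54 | 105 54-71 | 108 71-82 | 104 82-88 |
Completion: 101=29  102=37  103=47  104=88  105=71  106=26  107=54  108=82
Turnaround (C−A): 101=23  102=25  103=35  104=81  105=60  106=16  107=54  108=78
Waiting = turnaround − burst: 101=16, 102=17, 103=25, 104=75, 105=43, 106=0, 107=41, 108=67
Total waiting = 16 + 17 + 25 + 75 + 43 + 0 + 41 + 67 = 284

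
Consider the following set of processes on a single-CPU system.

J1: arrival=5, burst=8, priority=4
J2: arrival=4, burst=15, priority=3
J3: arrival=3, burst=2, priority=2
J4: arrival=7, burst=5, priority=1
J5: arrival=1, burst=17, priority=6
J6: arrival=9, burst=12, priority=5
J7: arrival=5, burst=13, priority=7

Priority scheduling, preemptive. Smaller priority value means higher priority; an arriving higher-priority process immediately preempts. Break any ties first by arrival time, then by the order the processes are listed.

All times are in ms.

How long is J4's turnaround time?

5

Timeline: | idle 0-1 | J5 1-3 | J3 3-5 | J2 5-7 | J4 7-12 | J2 12-25 | J1 25-33 | J6 33-45 | J5 45-60 | J7 60-73 |
Completion: J1=33  J2=25  J3=5  J4=12  J5=60  J6=45  J7=73
Turnaround (C−A): J1=28  J2=21  J3=2  J4=5  J5=59  J6=36  J7=68
Turnaround(J4) = completion − arrival = 12 − 7 = 5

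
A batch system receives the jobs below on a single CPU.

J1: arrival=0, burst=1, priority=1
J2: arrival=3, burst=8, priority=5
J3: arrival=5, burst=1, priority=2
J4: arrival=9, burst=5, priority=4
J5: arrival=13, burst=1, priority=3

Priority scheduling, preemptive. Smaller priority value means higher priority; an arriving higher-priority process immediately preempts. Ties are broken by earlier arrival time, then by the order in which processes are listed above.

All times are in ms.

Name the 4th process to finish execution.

Gantt: | J1 0-1 | idle 1-3 | J2 3-5 | J3 5-6 | J2 6-9 | J4 9-13 | J5 13-14 | J4 14-15 | J2 15-18 |
Completion: J1=1  J2=18  J3=6  J4=15  J5=14
Turnaround (C−A): J1=1  J2=15  J3=1  J4=6  J5=1
Finish order: J1 → J3 → J5 → J4 → J2

J4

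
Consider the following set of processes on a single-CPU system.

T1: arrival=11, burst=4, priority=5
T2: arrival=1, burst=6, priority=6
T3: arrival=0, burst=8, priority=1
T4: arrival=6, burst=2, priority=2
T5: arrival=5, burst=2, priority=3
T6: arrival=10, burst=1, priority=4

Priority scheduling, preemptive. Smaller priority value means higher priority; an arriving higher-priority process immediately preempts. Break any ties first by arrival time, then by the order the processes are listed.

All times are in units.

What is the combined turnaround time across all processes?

50

Timeline: | T3 0-8 | T4 8-10 | T5 10-12 | T6 12-13 | T1 13-17 | T2 17-23 |
Completion: T1=17  T2=23  T3=8  T4=10  T5=12  T6=13
Turnaround = completion − arrival: T1=6, T2=22, T3=8, T4=4, T5=7, T6=3
Total turnaround = 6 + 22 + 8 + 4 + 7 + 3 = 50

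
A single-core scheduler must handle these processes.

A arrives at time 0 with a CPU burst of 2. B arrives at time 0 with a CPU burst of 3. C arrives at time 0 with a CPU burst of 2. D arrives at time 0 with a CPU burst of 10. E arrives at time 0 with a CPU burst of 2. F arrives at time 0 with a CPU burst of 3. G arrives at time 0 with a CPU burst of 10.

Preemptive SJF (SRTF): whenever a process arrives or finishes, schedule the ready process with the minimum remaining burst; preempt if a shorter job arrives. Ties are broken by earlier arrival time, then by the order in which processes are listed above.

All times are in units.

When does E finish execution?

Gantt: | A 0-2 | C 2-4 | E 4-6 | B 6-9 | F 9-12 | D 12-22 | G 22-32 |
Completion: A=2  B=9  C=4  D=22  E=6  F=12  G=32

6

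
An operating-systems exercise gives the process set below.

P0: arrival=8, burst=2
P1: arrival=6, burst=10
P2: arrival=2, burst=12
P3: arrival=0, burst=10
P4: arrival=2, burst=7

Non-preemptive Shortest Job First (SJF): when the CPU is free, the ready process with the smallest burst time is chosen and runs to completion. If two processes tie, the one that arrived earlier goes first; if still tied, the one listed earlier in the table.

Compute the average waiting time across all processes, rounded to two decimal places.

10.40

Timeline: | P3 0-10 | P0 10-12 | P4 12-19 | P1 19-29 | P2 29-41 |
Completion: P0=12  P1=29  P2=41  P3=10  P4=19
Waiting times: P0=2, P1=13, P2=27, P3=0, P4=10
Average waiting = (2+13+27+0+10) / 5 = 52/5 = 10.40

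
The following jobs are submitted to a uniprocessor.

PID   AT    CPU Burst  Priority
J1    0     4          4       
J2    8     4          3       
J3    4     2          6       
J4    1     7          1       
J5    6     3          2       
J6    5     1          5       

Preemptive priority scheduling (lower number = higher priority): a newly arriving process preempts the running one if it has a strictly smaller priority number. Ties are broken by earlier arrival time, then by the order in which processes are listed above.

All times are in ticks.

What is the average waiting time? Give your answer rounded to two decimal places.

Timeline: | J1 0-1 | J4 1-8 | J5 8-11 | J2 11-15 | J1 15-18 | J6 18-19 | J3 19-21 |
Completion: J1=18  J2=15  J3=21  J4=8  J5=11  J6=19
Turnaround (C−A): J1=18  J2=7  J3=17  J4=7  J5=5  J6=14
Waiting times: J1=14, J2=3, J3=15, J4=0, J5=2, J6=13
Average waiting = (14+3+15+0+2+13) / 6 = 47/6 = 7.83

7.83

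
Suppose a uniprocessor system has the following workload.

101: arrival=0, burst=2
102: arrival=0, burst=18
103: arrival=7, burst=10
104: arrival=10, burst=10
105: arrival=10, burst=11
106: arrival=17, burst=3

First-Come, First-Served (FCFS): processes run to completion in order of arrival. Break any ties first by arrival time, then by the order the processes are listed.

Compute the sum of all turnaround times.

153

Gantt: | 101 0-2 | 102 2-20 | 103 20-30 | 104 30-40 | 105 40-51 | 106 51-54 |
Completion: 101=2  102=20  103=30  104=40  105=51  106=54
Turnaround = completion − arrival: 101=2, 102=20, 103=23, 104=30, 105=41, 106=37
Total turnaround = 2 + 20 + 23 + 30 + 41 + 37 = 153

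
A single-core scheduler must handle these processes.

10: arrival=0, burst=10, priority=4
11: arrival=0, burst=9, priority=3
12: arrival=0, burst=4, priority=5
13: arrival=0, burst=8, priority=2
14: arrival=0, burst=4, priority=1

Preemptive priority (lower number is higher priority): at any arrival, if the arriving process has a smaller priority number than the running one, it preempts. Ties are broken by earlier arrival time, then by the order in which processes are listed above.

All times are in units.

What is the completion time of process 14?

4

Gantt: | 14 0-4 | 13 4-12 | 11 12-21 | 10 21-31 | 12 31-35 |
Completion: 10=31  11=21  12=35  13=12  14=4
Turnaround (C−A): 10=31  11=21  12=35  13=12  14=4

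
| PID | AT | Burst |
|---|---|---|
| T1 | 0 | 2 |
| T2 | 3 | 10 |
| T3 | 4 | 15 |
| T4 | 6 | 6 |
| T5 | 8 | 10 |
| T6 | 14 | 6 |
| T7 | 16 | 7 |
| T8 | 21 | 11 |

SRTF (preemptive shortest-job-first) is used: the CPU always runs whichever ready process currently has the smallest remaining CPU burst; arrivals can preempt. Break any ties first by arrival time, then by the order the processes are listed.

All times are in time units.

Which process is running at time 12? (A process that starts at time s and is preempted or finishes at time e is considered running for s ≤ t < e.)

Schedule: | T1 0-2 | idle 2-3 | T2 3-6 | T4 6-12 | T2 12-19 | T6 19-25 | T7 25-32 | T5 32-42 | T8 42-53 | T3 53-68 |
Completion: T1=2  T2=19  T3=68  T4=12  T5=42  T6=25  T7=32  T8=53
Turnaround (C−A): T1=2  T2=16  T3=64  T4=6  T5=34  T6=11  T7=16  T8=32

T2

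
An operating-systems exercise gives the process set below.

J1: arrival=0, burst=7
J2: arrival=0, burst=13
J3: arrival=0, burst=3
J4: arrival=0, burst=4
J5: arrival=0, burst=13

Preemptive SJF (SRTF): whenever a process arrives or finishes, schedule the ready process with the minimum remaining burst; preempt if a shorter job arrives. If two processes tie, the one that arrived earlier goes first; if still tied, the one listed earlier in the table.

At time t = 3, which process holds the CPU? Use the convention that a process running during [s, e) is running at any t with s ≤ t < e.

Gantt: | J3 0-3 | J4 3-7 | J1 7-14 | J2 14-27 | J5 27-40 |
Completion: J1=14  J2=27  J3=3  J4=7  J5=40
Turnaround (C−A): J1=14  J2=27  J3=3  J4=7  J5=40

J4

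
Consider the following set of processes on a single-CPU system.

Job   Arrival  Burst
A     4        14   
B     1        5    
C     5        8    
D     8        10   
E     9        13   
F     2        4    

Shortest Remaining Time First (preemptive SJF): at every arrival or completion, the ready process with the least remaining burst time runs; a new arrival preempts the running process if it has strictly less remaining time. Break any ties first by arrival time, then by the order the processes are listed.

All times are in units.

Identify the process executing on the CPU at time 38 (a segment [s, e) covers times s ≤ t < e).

Schedule: | idle 0-1 | B 1-6 | F 6-10 | C 10-18 | D 18-28 | E 28-41 | A 41-55 |
Completion: A=55  B=6  C=18  D=28  E=41  F=10

E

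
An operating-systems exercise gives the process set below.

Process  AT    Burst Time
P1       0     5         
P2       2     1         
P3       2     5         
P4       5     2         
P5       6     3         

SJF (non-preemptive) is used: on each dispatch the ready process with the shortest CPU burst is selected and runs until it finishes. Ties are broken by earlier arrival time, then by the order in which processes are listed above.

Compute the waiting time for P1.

0

Schedule: | P1 0-5 | P2 5-6 | P4 6-8 | P5 8-11 | P3 11-16 |
Completion: P1=5  P2=6  P3=16  P4=8  P5=11
Waiting(P1) = turnaround − burst = 5 − 5 = 0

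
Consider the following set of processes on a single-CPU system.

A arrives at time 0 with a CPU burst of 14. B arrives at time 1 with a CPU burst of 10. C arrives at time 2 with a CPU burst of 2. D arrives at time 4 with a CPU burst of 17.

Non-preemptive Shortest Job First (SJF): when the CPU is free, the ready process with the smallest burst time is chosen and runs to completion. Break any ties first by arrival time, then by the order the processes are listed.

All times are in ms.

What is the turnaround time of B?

25

Gantt: | A 0-14 | C 14-16 | B 16-26 | D 26-43 |
Completion: A=14  B=26  C=16  D=43
Turnaround (C−A): A=14  B=25  C=14  D=39
Turnaround(B) = completion − arrival = 26 − 1 = 25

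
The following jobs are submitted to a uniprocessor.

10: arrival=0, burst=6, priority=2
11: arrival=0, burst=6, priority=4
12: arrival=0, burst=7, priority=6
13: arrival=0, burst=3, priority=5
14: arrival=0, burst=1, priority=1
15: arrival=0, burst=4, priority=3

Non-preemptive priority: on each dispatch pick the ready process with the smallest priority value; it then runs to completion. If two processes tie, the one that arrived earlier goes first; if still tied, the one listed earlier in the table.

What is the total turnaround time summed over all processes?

Gantt: | 14 0-1 | 10 1-7 | 15 7-11 | 11 11-17 | 13 17-20 | 12 20-27 |
Completion: 10=7  11=17  12=27  13=20  14=1  15=11
Turnaround = completion − arrival: 10=7, 11=17, 12=27, 13=20, 14=1, 15=11
Total turnaround = 7 + 17 + 27 + 20 + 1 + 11 = 83

83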